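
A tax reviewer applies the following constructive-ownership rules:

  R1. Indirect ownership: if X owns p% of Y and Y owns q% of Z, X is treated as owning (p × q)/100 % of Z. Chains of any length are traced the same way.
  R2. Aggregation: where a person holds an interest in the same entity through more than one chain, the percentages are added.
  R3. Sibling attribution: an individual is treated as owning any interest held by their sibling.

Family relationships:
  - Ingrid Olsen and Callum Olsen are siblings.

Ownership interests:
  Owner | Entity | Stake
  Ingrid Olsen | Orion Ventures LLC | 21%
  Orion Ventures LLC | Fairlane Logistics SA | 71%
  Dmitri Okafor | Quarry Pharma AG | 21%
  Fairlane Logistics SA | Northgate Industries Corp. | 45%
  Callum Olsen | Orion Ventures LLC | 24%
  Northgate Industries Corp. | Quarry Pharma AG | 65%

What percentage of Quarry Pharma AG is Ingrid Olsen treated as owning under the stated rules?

By sibling attribution (R3), Ingrid Olsen is treated as also owning Callum Olsen's interest in Orion Ventures LLC, giving 21% + 24% = 45%.
Chain via Orion Ventures LLC → Fairlane Logistics SA → Northgate Industries Corp. (R1): 45% × 71% × 45% × 65% = 9.345375% of Quarry Pharma AG.

9.345375%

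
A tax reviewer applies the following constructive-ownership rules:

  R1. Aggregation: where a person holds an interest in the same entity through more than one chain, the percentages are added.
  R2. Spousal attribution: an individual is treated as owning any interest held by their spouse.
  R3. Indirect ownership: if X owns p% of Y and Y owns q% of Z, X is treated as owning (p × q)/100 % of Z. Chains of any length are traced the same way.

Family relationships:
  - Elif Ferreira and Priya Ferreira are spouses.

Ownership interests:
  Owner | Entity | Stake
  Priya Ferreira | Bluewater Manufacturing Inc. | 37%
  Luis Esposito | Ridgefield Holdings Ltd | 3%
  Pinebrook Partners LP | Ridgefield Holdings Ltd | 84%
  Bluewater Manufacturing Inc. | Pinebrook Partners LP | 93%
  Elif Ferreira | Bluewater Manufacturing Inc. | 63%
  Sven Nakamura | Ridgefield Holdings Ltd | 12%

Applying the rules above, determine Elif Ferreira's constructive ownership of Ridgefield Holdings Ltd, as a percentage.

By spousal attribution (R2), Elif Ferreira is treated as also owning Priya Ferreira's interest in Bluewater Manufacturing Inc, giving 63% + 37% = 100%.
Chain via Bluewater Manufacturing Inc. → Pinebrook Partners LP (R3): 100% × 93% × 84% = 78.12% of Ridgefield Holdings Ltd.

78.12%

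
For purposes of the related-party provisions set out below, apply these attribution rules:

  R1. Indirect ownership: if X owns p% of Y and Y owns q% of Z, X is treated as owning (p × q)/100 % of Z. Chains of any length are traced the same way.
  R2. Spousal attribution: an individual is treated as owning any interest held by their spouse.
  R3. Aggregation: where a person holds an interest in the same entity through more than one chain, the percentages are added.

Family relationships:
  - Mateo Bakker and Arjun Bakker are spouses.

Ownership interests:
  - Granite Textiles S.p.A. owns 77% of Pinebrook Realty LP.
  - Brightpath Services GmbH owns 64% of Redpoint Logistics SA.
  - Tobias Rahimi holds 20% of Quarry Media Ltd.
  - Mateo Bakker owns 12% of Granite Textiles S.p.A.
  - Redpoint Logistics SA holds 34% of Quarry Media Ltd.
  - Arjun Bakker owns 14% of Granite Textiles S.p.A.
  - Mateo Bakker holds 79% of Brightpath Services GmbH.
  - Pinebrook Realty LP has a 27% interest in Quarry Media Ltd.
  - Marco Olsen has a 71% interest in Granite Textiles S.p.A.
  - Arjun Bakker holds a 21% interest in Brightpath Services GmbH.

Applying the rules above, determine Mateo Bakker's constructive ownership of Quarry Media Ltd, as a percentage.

By spousal attribution (R2), Mateo Bakker is treated as also owning Arjun Bakker's interest in Granite Textiles S.p.A, giving 12% + 14% = 26%.
By spousal attribution (R2), Mateo Bakker is treated as also owning Arjun Bakker's interest in Brightpath Services GmbH, giving 79% + 21% = 100%.
Chain via Granite Textiles S.p.A. → Pinebrook Realty LP (R1): 26% × 77% × 27% = 5.4054% of Quarry Media Ltd.
Chain via Brightpath Services GmbH → Redpoint Logistics SA (R1): 100% × 64% × 34% = 21.76% of Quarry Media Ltd.
Aggregating (R3): 5.4054% + 21.76% = 27.1654%.

27.1654%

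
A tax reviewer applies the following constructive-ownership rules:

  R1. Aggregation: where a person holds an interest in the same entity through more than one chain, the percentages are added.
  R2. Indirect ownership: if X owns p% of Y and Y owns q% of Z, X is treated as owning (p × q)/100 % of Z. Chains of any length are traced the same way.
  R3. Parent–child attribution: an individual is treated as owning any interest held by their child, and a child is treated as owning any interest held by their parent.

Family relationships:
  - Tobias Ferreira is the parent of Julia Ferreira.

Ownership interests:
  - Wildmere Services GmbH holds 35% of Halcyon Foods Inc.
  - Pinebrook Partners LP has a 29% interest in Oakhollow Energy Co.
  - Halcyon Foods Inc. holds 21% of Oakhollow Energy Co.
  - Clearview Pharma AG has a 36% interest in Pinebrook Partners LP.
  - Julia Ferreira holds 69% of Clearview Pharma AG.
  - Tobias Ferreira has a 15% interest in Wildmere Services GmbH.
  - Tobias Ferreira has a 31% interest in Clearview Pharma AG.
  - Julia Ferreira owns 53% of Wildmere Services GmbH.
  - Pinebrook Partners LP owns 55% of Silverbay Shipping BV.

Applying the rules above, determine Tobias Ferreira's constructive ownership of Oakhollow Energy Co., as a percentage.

15.438%

By parent–child attribution (R3), Tobias Ferreira is treated as also owning Julia Ferreira's interest in Clearview Pharma AG, giving 31% + 69% = 100%.
By parent–child attribution (R3), Tobias Ferreira is treated as also owning Julia Ferreira's interest in Wildmere Services GmbH, giving 15% + 53% = 68%.
Chain via Clearview Pharma AG → Pinebrook Partners LP (R2): 100% × 36% × 29% = 10.44% of Oakhollow Energy Co.
Chain via Wildmere Services GmbH → Halcyon Foods Inc. (R2): 68% × 35% × 21% = 4.998% of Oakhollow Energy Co.
Aggregating (R1): 10.44% + 4.998% = 15.438%.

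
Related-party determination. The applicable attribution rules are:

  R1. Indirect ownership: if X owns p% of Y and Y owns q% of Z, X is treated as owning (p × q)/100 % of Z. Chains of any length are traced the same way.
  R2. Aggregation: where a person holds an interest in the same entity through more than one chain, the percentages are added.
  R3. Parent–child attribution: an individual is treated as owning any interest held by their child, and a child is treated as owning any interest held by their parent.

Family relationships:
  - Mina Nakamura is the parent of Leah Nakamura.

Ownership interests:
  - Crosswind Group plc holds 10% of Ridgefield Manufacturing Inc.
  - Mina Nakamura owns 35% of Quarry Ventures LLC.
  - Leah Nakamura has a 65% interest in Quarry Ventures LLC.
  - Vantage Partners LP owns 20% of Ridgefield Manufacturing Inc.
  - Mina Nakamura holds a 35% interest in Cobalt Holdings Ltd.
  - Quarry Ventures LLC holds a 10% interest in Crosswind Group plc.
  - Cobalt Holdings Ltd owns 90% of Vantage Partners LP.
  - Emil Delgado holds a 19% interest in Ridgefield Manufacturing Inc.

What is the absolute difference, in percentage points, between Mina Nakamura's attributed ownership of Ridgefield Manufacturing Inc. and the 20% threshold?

By parent–child attribution (R3), Mina Nakamura is treated as also owning Leah Nakamura's interest in Quarry Ventures LLC, giving 35% + 65% = 100%.
Chain via Cobalt Holdings Ltd → Vantage Partners LP (R1): 35% × 90% × 20% = 6.3% of Ridgefield Manufacturing Inc.
Chain via Quarry Ventures LLC → Crosswind Group plc (R1): 100% × 10% × 10% = 1% of Ridgefield Manufacturing Inc.
Aggregating (R2): 6.3% + 1% = 7.3%.
7.3% falls short of the 20% threshold by 12.7 percentage points.

12.7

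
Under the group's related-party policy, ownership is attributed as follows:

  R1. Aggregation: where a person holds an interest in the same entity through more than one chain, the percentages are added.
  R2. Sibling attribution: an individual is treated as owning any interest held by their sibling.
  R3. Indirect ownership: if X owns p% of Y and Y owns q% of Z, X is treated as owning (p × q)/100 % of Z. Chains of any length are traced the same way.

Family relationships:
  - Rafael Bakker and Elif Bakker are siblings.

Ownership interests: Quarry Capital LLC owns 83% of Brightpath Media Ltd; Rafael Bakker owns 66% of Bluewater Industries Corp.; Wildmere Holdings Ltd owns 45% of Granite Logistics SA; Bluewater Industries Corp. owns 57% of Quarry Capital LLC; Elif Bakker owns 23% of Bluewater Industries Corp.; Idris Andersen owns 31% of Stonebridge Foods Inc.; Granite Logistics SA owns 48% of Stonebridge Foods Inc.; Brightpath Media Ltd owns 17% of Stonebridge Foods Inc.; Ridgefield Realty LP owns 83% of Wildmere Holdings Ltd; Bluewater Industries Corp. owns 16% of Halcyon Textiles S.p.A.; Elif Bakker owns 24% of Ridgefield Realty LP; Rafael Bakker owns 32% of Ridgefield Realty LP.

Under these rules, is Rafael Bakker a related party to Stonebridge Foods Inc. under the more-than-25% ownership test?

No

By sibling attribution (R2), Rafael Bakker is treated as also owning Elif Bakker's interest in Bluewater Industries Corp, giving 66% + 23% = 89%.
By sibling attribution (R2), Rafael Bakker is treated as also owning Elif Bakker's interest in Ridgefield Realty LP, giving 32% + 24% = 56%.
Chain via Bluewater Industries Corp. → Quarry Capital LLC → Brightpath Media Ltd (R3): 89% × 57% × 83% × 17% = 7.158003% of Stonebridge Foods Inc.
Chain via Ridgefield Realty LP → Wildmere Holdings Ltd → Granite Logistics SA (R3): 56% × 83% × 45% × 48% = 10.03968% of Stonebridge Foods Inc.
Aggregating (R1): 7.158003% + 10.03968% = 17.197683%.
17.197683% does not exceed the 25% threshold, so Rafael is not a related party to Stonebridge Foods Inc.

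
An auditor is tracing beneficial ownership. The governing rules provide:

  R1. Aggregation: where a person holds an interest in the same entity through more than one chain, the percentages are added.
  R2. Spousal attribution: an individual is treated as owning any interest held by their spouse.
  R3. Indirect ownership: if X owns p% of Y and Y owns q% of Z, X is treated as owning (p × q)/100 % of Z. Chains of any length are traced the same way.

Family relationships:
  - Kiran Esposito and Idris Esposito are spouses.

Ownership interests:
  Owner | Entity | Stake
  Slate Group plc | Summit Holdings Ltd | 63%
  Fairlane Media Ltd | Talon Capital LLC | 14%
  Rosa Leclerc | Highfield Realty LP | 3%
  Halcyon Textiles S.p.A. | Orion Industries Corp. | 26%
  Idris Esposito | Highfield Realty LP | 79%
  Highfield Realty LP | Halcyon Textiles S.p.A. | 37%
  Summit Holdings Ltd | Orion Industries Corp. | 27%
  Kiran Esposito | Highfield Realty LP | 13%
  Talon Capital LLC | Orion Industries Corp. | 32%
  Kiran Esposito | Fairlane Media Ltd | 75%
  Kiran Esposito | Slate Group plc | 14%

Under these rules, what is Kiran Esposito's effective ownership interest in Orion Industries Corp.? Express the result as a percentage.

By spousal attribution (R2), Kiran Esposito is treated as also owning Idris Esposito's interest in Highfield Realty LP, giving 13% + 79% = 92%.
Chain via Highfield Realty LP → Halcyon Textiles S.p.A. (R3): 92% × 37% × 26% = 8.8504% of Orion Industries Corp.
Chain via Slate Group plc → Summit Holdings Ltd (R3): 14% × 63% × 27% = 2.3814% of Orion Industries Corp.
Chain via Fairlane Media Ltd → Talon Capital LLC (R3): 75% × 14% × 32% = 3.36% of Orion Industries Corp.
Aggregating (R1): 8.8504% + 2.3814% + 3.36% = 14.5918%.

14.5918%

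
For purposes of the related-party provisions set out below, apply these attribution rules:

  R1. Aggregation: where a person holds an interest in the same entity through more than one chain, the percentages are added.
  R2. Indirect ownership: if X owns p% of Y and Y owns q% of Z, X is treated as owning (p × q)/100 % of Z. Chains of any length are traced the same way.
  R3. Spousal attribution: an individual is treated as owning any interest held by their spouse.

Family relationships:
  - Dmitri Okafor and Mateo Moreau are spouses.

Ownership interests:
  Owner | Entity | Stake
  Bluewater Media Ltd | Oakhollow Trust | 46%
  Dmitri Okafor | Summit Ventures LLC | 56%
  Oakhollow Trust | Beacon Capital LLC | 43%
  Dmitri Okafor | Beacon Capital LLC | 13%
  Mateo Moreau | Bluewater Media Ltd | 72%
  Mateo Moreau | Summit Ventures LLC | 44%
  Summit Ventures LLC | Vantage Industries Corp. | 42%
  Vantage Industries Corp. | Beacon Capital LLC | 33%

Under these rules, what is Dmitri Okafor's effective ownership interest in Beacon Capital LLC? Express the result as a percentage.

By spousal attribution (R3), Dmitri Okafor is treated as also owning Mateo Moreau's interest in Summit Ventures LLC, giving 56% + 44% = 100%.
By spousal attribution (R3), Dmitri Okafor is treated as owning Mateo Moreau's 72% interest in Bluewater Media Ltd.
Chain via Summit Ventures LLC → Vantage Industries Corp. (R2): 100% × 42% × 33% = 13.86% of Beacon Capital LLC.
Direct interest in Beacon Capital LLC: 13%.
Chain via Bluewater Media Ltd → Oakhollow Trust (R2): 72% × 46% × 43% = 14.2416% of Beacon Capital LLC.
Aggregating (R1): 13.86% + 13% + 14.2416% = 41.1016%.

41.1016%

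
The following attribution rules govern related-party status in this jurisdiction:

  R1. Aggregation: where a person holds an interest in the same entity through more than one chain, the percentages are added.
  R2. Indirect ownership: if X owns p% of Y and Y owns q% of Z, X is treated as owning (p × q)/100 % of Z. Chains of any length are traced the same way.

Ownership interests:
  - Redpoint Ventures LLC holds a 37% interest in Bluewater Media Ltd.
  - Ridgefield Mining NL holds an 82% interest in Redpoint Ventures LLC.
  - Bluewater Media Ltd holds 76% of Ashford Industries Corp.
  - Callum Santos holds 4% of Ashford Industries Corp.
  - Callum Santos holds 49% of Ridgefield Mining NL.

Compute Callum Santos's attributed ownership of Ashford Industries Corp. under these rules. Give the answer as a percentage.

Chain via Ridgefield Mining NL → Redpoint Ventures LLC → Bluewater Media Ltd (R2): 49% × 82% × 37% × 76% = 11.298616% of Ashford Industries Corp.
Direct interest in Ashford Industries Corp: 4%.
Aggregating (R1): 11.298616% + 4% = 15.298616%.

15.298616%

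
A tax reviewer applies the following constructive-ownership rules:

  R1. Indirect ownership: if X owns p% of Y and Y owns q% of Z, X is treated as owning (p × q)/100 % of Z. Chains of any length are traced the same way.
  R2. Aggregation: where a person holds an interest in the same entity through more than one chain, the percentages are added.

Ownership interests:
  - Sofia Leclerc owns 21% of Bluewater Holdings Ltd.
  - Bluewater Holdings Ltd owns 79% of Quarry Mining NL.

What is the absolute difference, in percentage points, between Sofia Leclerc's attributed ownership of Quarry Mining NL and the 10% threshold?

6.59

Chain via Bluewater Holdings Ltd (R1): 21% × 79% = 16.59% of Quarry Mining NL.
16.59% exceeds the 10% threshold by 6.59 percentage points.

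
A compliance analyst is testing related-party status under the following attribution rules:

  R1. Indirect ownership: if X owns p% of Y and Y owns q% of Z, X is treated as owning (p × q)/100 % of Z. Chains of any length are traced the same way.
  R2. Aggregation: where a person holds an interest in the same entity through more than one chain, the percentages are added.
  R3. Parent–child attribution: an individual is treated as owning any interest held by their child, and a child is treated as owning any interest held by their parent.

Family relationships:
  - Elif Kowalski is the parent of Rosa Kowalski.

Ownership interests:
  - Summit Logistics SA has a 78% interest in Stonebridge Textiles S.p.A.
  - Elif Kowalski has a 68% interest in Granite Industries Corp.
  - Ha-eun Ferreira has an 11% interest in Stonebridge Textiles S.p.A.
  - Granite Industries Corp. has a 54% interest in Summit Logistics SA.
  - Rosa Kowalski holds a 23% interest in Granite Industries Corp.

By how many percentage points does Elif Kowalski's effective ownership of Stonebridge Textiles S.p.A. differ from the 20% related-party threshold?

By parent–child attribution (R3), Elif Kowalski is treated as also owning Rosa Kowalski's interest in Granite Industries Corp, giving 68% + 23% = 91%.
Chain via Granite Industries Corp. → Summit Logistics SA (R1): 91% × 54% × 78% = 38.3292% of Stonebridge Textiles S.p.A.
38.3292% exceeds the 20% threshold by 18.3292 percentage points.

18.3292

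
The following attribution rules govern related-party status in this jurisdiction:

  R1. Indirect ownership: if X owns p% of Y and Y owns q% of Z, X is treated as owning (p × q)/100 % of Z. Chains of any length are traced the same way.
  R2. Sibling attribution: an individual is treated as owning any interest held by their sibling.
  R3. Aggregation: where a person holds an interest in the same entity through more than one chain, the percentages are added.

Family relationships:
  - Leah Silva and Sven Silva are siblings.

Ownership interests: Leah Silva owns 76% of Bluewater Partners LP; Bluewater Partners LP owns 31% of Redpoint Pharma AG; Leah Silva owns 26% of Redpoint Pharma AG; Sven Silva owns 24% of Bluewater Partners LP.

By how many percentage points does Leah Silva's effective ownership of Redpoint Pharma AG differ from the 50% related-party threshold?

By sibling attribution (R2), Leah Silva is treated as also owning Sven Silva's interest in Bluewater Partners LP, giving 76% + 24% = 100%.
Chain via Bluewater Partners LP (R1): 100% × 31% = 31% of Redpoint Pharma AG.
Direct interest in Redpoint Pharma AG: 26%.
Aggregating (R3): 31% + 26% = 57%.
57% exceeds the 50% threshold by 7 percentage points.

7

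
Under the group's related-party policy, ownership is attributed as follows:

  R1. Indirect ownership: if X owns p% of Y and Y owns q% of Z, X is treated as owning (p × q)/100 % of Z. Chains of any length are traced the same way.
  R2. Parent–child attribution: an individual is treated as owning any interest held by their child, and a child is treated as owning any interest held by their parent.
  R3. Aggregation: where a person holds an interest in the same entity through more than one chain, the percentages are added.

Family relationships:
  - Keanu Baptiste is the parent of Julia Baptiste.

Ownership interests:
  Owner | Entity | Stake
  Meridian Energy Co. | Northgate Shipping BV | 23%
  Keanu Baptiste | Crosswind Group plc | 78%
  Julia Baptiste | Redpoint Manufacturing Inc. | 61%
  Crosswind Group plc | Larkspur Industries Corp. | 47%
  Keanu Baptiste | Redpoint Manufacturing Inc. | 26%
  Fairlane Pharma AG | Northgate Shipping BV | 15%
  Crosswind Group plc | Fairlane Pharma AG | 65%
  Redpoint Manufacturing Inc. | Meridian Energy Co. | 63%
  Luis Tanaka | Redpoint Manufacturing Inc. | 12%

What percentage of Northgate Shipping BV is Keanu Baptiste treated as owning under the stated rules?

By parent–child attribution (R2), Keanu Baptiste is treated as also owning Julia Baptiste's interest in Redpoint Manufacturing Inc, giving 26% + 61% = 87%.
Chain via Crosswind Group plc → Fairlane Pharma AG (R1): 78% × 65% × 15% = 7.605% of Northgate Shipping BV.
Chain via Redpoint Manufacturing Inc. → Meridian Energy Co. (R1): 87% × 63% × 23% = 12.6063% of Northgate Shipping BV.
Aggregating (R3): 7.605% + 12.6063% = 20.2113%.

20.2113%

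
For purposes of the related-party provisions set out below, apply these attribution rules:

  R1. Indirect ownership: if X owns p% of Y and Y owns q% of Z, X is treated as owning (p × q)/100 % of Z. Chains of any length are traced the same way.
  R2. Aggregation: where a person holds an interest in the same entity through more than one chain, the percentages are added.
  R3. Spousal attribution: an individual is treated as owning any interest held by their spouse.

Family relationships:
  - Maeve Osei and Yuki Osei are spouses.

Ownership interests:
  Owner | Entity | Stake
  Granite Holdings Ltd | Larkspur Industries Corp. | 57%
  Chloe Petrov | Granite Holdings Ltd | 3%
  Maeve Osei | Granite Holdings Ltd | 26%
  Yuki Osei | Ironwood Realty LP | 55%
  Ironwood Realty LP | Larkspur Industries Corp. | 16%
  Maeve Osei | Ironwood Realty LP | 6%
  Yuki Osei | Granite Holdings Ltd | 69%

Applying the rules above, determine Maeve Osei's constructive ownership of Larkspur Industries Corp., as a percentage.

By spousal attribution (R3), Maeve Osei is treated as also owning Yuki Osei's interest in Ironwood Realty LP, giving 6% + 55% = 61%.
By spousal attribution (R3), Maeve Osei is treated as also owning Yuki Osei's interest in Granite Holdings Ltd, giving 26% + 69% = 95%.
Chain via Ironwood Realty LP (R1): 61% × 16% = 9.76% of Larkspur Industries Corp.
Chain via Granite Holdings Ltd (R1): 95% × 57% = 54.15% of Larkspur Industries Corp.
Aggregating (R2): 9.76% + 54.15% = 63.91%.

63.91%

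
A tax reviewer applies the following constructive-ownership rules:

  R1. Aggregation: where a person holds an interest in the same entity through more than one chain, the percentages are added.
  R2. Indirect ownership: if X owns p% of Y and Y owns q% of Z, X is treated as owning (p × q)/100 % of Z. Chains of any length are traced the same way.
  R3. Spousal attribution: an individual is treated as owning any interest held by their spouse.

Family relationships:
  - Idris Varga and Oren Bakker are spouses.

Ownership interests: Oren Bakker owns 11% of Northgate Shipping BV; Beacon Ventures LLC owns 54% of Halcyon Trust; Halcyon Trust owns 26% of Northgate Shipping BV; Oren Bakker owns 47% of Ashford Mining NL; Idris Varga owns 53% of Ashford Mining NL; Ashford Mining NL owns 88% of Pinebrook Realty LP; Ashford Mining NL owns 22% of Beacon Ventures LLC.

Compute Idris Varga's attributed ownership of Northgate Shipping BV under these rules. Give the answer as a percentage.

14.0888%

By spousal attribution (R3), Idris Varga is treated as also owning Oren Bakker's interest in Ashford Mining NL, giving 53% + 47% = 100%.
By spousal attribution (R3), Idris Varga is treated as owning Oren Bakker's 11% interest in Northgate Shipping BV.
Chain via Ashford Mining NL → Beacon Ventures LLC → Halcyon Trust (R2): 100% × 22% × 54% × 26% = 3.0888% of Northgate Shipping BV.
Direct interest in Northgate Shipping BV: 11%.
Aggregating (R1): 3.0888% + 11% = 14.0888%.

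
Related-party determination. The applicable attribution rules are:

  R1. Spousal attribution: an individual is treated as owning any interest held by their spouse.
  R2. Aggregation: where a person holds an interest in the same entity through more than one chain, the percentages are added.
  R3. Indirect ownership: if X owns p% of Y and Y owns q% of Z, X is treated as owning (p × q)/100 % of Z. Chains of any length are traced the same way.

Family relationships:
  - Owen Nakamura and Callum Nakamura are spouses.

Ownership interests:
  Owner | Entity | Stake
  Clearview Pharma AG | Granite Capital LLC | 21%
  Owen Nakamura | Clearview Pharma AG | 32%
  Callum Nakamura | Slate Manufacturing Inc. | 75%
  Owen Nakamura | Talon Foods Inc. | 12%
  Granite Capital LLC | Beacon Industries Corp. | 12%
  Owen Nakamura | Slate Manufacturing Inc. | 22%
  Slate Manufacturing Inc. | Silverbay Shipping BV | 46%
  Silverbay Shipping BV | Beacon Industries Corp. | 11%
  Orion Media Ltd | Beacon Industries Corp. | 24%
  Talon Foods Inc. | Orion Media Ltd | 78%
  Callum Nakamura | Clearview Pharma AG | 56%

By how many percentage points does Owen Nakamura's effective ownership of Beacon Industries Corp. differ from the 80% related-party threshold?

70.6278

By spousal attribution (R1), Owen Nakamura is treated as also owning Callum Nakamura's interest in Clearview Pharma AG, giving 32% + 56% = 88%.
By spousal attribution (R1), Owen Nakamura is treated as also owning Callum Nakamura's interest in Slate Manufacturing Inc, giving 22% + 75% = 97%.
Chain via Clearview Pharma AG → Granite Capital LLC (R3): 88% × 21% × 12% = 2.2176% of Beacon Industries Corp.
Chain via Slate Manufacturing Inc. → Silverbay Shipping BV (R3): 97% × 46% × 11% = 4.9082% of Beacon Industries Corp.
Chain via Talon Foods Inc. → Orion Media Ltd (R3): 12% × 78% × 24% = 2.2464% of Beacon Industries Corp.
Aggregating (R2): 2.2176% + 4.9082% + 2.2464% = 9.3722%.
9.3722% falls short of the 80% threshold by 70.6278 percentage points.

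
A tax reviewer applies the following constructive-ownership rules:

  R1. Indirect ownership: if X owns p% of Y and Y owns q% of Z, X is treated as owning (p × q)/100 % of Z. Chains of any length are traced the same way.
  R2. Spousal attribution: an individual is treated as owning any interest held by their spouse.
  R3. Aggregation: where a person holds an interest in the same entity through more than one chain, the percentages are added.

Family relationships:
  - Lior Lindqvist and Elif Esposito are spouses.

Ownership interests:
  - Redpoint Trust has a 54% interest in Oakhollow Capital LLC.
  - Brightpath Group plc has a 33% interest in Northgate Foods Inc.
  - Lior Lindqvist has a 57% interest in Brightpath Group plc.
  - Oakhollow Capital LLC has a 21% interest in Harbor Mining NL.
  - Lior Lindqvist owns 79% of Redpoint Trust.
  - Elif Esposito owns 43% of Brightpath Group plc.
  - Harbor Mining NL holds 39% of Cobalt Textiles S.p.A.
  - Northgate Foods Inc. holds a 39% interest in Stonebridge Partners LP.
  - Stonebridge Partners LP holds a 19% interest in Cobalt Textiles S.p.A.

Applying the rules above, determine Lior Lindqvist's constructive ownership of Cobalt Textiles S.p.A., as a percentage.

5.939154%

By spousal attribution (R2), Lior Lindqvist is treated as also owning Elif Esposito's interest in Brightpath Group plc, giving 57% + 43% = 100%.
Chain via Redpoint Trust → Oakhollow Capital LLC → Harbor Mining NL (R1): 79% × 54% × 21% × 39% = 3.493854% of Cobalt Textiles S.p.A.
Chain via Brightpath Group plc → Northgate Foods Inc. → Stonebridge Partners LP (R1): 100% × 33% × 39% × 19% = 2.4453% of Cobalt Textiles S.p.A.
Aggregating (R3): 3.493854% + 2.4453% = 5.939154%.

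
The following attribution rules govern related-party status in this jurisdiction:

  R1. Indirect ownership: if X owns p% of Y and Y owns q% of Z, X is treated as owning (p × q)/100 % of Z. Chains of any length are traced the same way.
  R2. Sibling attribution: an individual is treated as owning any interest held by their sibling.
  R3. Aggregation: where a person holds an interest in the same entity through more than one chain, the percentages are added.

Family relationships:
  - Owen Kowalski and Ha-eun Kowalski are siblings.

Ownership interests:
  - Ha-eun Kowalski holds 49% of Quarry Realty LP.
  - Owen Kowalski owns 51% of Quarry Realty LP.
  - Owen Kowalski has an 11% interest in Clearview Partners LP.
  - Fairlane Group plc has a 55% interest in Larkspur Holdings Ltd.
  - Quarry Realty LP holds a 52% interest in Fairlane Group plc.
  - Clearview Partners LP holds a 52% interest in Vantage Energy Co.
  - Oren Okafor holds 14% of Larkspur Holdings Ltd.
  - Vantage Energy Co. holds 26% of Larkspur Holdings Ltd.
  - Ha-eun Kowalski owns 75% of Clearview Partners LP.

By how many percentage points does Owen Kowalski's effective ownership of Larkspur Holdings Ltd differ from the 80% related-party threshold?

By sibling attribution (R2), Owen Kowalski is treated as also owning Ha-eun Kowalski's interest in Quarry Realty LP, giving 51% + 49% = 100%.
By sibling attribution (R2), Owen Kowalski is treated as also owning Ha-eun Kowalski's interest in Clearview Partners LP, giving 11% + 75% = 86%.
Chain via Quarry Realty LP → Fairlane Group plc (R1): 100% × 52% × 55% = 28.6% of Larkspur Holdings Ltd.
Chain via Clearview Partners LP → Vantage Energy Co. (R1): 86% × 52% × 26% = 11.6272% of Larkspur Holdings Ltd.
Aggregating (R3): 28.6% + 11.6272% = 40.2272%.
40.2272% falls short of the 80% threshold by 39.7728 percentage points.

39.7728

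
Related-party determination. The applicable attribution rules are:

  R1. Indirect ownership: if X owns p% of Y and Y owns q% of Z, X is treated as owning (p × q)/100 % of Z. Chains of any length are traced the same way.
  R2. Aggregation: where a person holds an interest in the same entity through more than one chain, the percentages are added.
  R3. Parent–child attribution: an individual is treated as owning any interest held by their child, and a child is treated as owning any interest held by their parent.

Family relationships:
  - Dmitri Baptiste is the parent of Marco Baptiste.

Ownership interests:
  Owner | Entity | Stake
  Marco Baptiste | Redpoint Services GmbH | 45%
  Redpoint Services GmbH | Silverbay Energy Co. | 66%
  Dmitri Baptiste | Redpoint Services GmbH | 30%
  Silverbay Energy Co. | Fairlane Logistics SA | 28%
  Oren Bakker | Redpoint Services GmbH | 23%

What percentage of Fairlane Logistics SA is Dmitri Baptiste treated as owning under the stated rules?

By parent–child attribution (R3), Dmitri Baptiste is treated as also owning Marco Baptiste's interest in Redpoint Services GmbH, giving 30% + 45% = 75%.
Chain via Redpoint Services GmbH → Silverbay Energy Co. (R1): 75% × 66% × 28% = 13.86% of Fairlane Logistics SA.

13.86%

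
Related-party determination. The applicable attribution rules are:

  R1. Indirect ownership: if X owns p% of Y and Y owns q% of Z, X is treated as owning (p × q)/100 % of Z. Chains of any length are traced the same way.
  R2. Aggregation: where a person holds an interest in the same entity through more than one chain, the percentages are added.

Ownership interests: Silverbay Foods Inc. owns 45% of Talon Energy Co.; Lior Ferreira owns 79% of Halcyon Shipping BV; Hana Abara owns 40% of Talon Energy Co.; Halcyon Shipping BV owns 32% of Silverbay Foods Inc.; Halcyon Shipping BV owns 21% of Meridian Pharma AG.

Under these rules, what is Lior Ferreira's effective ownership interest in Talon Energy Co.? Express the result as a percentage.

Chain via Halcyon Shipping BV → Silverbay Foods Inc. (R1): 79% × 32% × 45% = 11.376% of Talon Energy Co.

11.376%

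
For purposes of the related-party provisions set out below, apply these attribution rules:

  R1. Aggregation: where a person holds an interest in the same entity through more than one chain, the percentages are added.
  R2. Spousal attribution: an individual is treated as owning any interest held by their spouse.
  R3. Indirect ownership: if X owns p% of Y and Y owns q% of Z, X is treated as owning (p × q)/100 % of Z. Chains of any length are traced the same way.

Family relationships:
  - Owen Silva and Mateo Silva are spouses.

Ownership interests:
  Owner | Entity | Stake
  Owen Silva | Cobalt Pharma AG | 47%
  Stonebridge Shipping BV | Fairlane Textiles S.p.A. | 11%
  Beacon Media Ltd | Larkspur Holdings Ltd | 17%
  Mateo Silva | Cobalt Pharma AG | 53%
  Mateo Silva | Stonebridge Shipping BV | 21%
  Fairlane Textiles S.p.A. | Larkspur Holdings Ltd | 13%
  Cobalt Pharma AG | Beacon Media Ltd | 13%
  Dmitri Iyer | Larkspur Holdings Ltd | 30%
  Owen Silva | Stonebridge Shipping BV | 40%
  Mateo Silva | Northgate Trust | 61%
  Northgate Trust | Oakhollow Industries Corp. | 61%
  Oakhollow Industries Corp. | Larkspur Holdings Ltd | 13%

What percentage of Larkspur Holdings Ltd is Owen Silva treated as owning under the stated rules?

By spousal attribution (R2), Owen Silva is treated as also owning Mateo Silva's interest in Cobalt Pharma AG, giving 47% + 53% = 100%.
By spousal attribution (R2), Owen Silva is treated as also owning Mateo Silva's interest in Stonebridge Shipping BV, giving 40% + 21% = 61%.
By spousal attribution (R2), Owen Silva is treated as owning Mateo Silva's 61% interest in Northgate Trust.
Chain via Cobalt Pharma AG → Beacon Media Ltd (R3): 100% × 13% × 17% = 2.21% of Larkspur Holdings Ltd.
Chain via Stonebridge Shipping BV → Fairlane Textiles S.p.A. (R3): 61% × 11% × 13% = 0.8723% of Larkspur Holdings Ltd.
Chain via Northgate Trust → Oakhollow Industries Corp. (R3): 61% × 61% × 13% = 4.8373% of Larkspur Holdings Ltd.
Aggregating (R1): 2.21% + 0.8723% + 4.8373% = 7.9196%.

7.9196%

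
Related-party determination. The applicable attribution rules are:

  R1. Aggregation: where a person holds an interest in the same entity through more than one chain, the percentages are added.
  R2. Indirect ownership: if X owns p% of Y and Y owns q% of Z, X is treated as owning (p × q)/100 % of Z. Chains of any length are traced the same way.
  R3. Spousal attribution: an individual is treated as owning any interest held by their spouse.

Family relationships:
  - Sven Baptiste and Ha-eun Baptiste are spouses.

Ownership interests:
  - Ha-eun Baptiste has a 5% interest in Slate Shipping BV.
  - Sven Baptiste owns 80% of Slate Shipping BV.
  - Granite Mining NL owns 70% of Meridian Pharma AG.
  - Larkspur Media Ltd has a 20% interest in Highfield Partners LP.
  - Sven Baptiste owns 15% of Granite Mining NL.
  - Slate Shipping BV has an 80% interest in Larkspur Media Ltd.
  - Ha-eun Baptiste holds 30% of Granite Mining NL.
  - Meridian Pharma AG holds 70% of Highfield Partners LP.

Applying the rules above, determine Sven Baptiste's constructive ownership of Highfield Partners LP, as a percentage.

By spousal attribution (R3), Sven Baptiste is treated as also owning Ha-eun Baptiste's interest in Granite Mining NL, giving 15% + 30% = 45%.
By spousal attribution (R3), Sven Baptiste is treated as also owning Ha-eun Baptiste's interest in Slate Shipping BV, giving 80% + 5% = 85%.
Chain via Granite Mining NL → Meridian Pharma AG (R2): 45% × 70% × 70% = 22.05% of Highfield Partners LP.
Chain via Slate Shipping BV → Larkspur Media Ltd (R2): 85% × 80% × 20% = 13.6% of Highfield Partners LP.
Aggregating (R1): 22.05% + 13.6% = 35.65%.

35.65%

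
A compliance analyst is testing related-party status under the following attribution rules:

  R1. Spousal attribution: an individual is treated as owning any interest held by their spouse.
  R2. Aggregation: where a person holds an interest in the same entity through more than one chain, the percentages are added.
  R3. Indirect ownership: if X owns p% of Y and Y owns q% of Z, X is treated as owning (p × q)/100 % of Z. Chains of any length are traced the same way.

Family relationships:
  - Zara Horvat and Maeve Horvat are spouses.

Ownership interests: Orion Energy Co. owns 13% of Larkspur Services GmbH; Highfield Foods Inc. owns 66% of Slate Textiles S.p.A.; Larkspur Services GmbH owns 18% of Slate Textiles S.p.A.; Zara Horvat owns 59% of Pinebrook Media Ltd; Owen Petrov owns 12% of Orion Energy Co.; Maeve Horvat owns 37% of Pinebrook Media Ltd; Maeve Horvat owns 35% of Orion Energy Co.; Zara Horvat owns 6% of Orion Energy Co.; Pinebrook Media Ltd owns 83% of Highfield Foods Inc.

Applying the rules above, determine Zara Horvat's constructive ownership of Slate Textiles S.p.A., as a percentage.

By spousal attribution (R1), Zara Horvat is treated as also owning Maeve Horvat's interest in Pinebrook Media Ltd, giving 59% + 37% = 96%.
By spousal attribution (R1), Zara Horvat is treated as also owning Maeve Horvat's interest in Orion Energy Co, giving 6% + 35% = 41%.
Chain via Pinebrook Media Ltd → Highfield Foods Inc. (R3): 96% × 83% × 66% = 52.5888% of Slate Textiles S.p.A.
Chain via Orion Energy Co. → Larkspur Services GmbH (R3): 41% × 13% × 18% = 0.9594% of Slate Textiles S.p.A.
Aggregating (R2): 52.5888% + 0.9594% = 53.5482%.

53.5482%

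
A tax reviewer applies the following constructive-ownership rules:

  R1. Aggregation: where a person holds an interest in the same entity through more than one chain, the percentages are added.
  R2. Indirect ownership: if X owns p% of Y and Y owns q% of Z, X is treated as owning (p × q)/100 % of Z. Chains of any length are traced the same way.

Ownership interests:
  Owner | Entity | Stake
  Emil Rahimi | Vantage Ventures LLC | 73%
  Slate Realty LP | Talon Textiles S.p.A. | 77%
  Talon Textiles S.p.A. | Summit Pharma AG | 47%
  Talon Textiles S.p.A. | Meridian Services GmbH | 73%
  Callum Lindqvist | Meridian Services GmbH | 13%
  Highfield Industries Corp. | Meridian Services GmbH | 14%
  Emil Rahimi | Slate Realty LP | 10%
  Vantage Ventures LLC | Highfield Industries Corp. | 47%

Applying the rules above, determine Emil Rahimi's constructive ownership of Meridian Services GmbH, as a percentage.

10.4244%

Chain via Vantage Ventures LLC → Highfield Industries Corp. (R2): 73% × 47% × 14% = 4.8034% of Meridian Services GmbH.
Chain via Slate Realty LP → Talon Textiles S.p.A. (R2): 10% × 77% × 73% = 5.621% of Meridian Services GmbH.
Aggregating (R1): 4.8034% + 5.621% = 10.4244%.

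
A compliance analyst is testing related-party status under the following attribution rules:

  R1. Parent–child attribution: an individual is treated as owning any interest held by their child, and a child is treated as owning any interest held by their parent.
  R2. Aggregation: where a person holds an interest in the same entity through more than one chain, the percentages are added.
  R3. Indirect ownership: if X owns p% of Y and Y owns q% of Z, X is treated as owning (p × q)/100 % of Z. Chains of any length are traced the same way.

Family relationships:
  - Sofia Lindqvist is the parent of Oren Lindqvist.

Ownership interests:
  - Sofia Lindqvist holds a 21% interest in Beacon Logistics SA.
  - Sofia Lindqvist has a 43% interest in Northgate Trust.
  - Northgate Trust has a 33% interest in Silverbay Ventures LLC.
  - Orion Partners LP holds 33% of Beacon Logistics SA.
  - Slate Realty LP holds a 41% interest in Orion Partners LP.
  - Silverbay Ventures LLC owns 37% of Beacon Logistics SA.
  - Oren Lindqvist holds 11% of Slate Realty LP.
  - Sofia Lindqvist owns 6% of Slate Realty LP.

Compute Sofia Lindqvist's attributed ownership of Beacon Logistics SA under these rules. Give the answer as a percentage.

By parent–child attribution (R1), Sofia Lindqvist is treated as also owning Oren Lindqvist's interest in Slate Realty LP, giving 6% + 11% = 17%.
Chain via Slate Realty LP → Orion Partners LP (R3): 17% × 41% × 33% = 2.3001% of Beacon Logistics SA.
Chain via Northgate Trust → Silverbay Ventures LLC (R3): 43% × 33% × 37% = 5.2503% of Beacon Logistics SA.
Direct interest in Beacon Logistics SA: 21%.
Aggregating (R2): 2.3001% + 5.2503% + 21% = 28.5504%.

28.5504%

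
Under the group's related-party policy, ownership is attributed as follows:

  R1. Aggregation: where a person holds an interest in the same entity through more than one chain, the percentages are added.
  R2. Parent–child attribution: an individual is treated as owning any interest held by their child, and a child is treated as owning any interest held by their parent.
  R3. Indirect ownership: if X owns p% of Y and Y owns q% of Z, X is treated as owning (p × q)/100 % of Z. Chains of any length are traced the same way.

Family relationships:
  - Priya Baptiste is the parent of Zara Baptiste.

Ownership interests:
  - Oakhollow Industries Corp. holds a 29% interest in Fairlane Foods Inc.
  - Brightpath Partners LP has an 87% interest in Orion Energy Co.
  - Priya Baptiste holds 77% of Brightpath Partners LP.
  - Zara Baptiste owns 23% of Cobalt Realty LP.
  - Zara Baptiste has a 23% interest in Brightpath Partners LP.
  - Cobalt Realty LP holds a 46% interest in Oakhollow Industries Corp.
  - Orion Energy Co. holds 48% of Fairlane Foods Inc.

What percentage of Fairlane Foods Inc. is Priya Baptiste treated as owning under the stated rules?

44.8282%

By parent–child attribution (R2), Priya Baptiste is treated as also owning Zara Baptiste's interest in Brightpath Partners LP, giving 77% + 23% = 100%.
By parent–child attribution (R2), Priya Baptiste is treated as owning Zara Baptiste's 23% interest in Cobalt Realty LP.
Chain via Brightpath Partners LP → Orion Energy Co. (R3): 100% × 87% × 48% = 41.76% of Fairlane Foods Inc.
Chain via Cobalt Realty LP → Oakhollow Industries Corp. (R3): 23% × 46% × 29% = 3.0682% of Fairlane Foods Inc.
Aggregating (R1): 41.76% + 3.0682% = 44.8282%.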